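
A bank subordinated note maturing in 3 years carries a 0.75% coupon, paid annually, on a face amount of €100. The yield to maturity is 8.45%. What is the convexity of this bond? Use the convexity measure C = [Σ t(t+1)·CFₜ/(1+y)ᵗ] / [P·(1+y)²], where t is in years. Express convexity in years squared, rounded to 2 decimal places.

10.09

With y = 0.0845:
  t   CF        PV=CF/(1+0.0845)^t    t·PV        t(t+1)·PV
  1         0.75         0.6916         0.6916           1.3831
  2         0.75         0.6377         1.2754           3.8261
  3       100.75        78.9871       236.9614         947.8457
  Σ                     80.3164       238.9283         953.0549
P = 80.3164.
Convexity = Σ t(t+1)·PV / [P·(1+y)²] = 953.0549 / (80.3164 × 1.176140) = 10.08915.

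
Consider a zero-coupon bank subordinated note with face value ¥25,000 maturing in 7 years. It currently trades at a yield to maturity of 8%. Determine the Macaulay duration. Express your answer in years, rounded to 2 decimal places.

A zero-coupon bond has a single cash flow at maturity, so its Macaulay duration equals its maturity: 7 years.

7.00 years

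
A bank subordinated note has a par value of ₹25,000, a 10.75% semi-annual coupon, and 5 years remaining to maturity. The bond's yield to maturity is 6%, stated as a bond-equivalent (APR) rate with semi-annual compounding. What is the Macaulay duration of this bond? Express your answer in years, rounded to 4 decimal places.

4.0958 years

Periodic yield y = 0.03. Discount each cash flow and weight by its period:
  t   CF        PV=CF/(1+0.03)^t    t·PV
  1     1,343.75     1,304.6117     1,304.6117
  2     1,343.75     1,266.6133     2,533.2265
  3     1,343.75     1,229.7216     3,689.1648
  4     1,343.75     1,193.9045     4,775.6179
  5     1,343.75     1,159.1306     5,795.6528
  6     1,343.75     1,125.3695     6,752.2168
  7     1,343.75     1,092.5917     7,648.1420
  8     1,343.75     1,060.7687     8,486.1493
  9     1,343.75     1,029.8725     9,268.8524
  10   26,343.75    19,602.2241   196,022.2407
  Σ                 30,064.8079   246,275.8748
Price P = Σ PV = 30,064.8079.
Macaulay duration = Σ(t·PV) / P = 246,275.8748 / 30,064.8079 = 8.19150 half-year periods.
In years: 8.19150 / 2 = 4.09575 years.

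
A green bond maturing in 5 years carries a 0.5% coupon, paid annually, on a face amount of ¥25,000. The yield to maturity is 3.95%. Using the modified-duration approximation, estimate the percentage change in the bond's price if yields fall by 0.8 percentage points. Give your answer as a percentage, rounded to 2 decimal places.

+3.81%

Periodic yield y = 0.0395. Modified duration first:
  t   CF        PV=CF/(1+0.0395)^t    t·PV
  1       125.00       120.2501       120.2501
  2       125.00       115.6807       231.3615
  3       125.00       111.2850       333.8549
  4       125.00       107.0563       428.2250
  5    25,125.00    20,700.6319   103,503.1593
  Σ                 21,154.9039   104,616.8509
P = 21,154.9039; D_Mac = 4.94528 yrs; D_mod = 4.94528/(1+0.0395) = 4.75736 yrs.
ΔP/P ≈ -D_mod · Δy = -4.75736 × (-0.008) = +0.038059 = +3.8059%.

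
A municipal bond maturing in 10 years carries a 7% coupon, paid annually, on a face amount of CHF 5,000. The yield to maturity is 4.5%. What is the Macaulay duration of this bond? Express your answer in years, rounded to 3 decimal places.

7.752 years

Periodic yield y = 0.045. Discount each cash flow and weight by its year:
  t   CF        PV=CF/(1+0.045)^t    t·PV
  1       350.00       334.9282       334.9282
  2       350.00       320.5055       641.0110
  3       350.00       306.7038       920.1114
  4       350.00       293.4965     1,173.9859
  5       350.00       280.8579     1,404.2893
  6       350.00       268.7635     1,612.5811
  7       350.00       257.1900     1,800.3297
  8       350.00       246.1148     1,968.9184
  9       350.00       235.5165     2,119.6489
  10    5,350.00     3,445.0131    34,450.1310
  Σ                  5,989.0898    46,425.9349
Price P = Σ PV = 5,989.0898.
Macaulay duration = Σ(t·PV) / P = 46,425.9349 / 5,989.0898 = 7.75175 years.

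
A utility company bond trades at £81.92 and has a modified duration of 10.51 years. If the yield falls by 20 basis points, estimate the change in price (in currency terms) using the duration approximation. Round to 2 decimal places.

Duration approximation: ΔP/P ≈ -D_mod · Δy = -10.51 × (-0.002) = +0.021020.
ΔP ≈ 81.92 × (+0.021020) = +1.7219584.

+£1.72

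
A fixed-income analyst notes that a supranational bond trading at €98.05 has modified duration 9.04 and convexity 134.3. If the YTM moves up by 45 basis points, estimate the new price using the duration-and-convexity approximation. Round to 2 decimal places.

Duration effect: -D_mod·Δy = -9.04 × (+0.0045) = -0.040680
Convexity effect: ½·C·(Δy)² = 0.5 × 134.3 × (0.0045)² = +0.0013597875
ΔP/P ≈ -0.040680 + 0.0013597875 = -0.0393202125
New price ≈ 98.05 × (1 - 0.0393202125) = 94.194653164375.

€94.19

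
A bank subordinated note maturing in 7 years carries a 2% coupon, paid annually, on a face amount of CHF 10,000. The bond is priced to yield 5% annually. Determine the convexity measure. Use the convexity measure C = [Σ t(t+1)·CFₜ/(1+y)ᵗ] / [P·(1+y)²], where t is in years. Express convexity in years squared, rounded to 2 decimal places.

46.51

With y = 0.05:
  t   CF        PV=CF/(1+0.05)^t    t·PV        t(t+1)·PV
  1       200.00       190.4762       190.4762         380.9524
  2       200.00       181.4059       362.8118       1,088.4354
  3       200.00       172.7675       518.3026       2,073.2102
  4       200.00       164.5405       658.1620       3,290.8099
  5       200.00       156.7052       783.5262       4,701.1570
  6       200.00       149.2431       895.4585       6,268.2093
  7    10,200.00     7,248.9496    50,742.6470     405,941.1758
  Σ                  8,264.0880    54,151.3841     423,743.9500
P = 8,264.0880.
Convexity = Σ t(t+1)·PV / [P·(1+y)²] = 423,743.9500 / (8,264.0880 × 1.102500) = 46.50825.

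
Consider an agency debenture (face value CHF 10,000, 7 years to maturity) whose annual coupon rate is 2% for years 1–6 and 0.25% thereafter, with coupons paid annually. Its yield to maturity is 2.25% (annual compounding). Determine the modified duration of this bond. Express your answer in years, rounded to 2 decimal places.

Periodic yield y = 0.0225. First find Macaulay duration:
  t   CF        PV=CF/(1+0.0225)^t    t·PV
  1       200.00       195.5990       195.5990
  2       200.00       191.2949       382.5898
  3       200.00       187.0855       561.2564
  4       200.00       182.9687       731.8747
  5       200.00       178.9425       894.7123
  6       200.00       175.0049     1,050.0291
  7    10,025.00     8,579.0888    60,053.6218
  Σ                  9,689.9842    63,869.6831
P = 9,689.9842; Macaulay duration = 63,869.6831 / 9,689.9842 = 6.59131 years.
Modified duration = D_Mac / (1 + y) = 6.59131 / 1.0225 = 6.44627 years.

6.45 years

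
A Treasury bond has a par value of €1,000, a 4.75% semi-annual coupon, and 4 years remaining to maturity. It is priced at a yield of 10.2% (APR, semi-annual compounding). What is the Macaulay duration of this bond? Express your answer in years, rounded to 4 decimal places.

Periodic yield y = 0.051. Discount each cash flow and weight by its period:
  t   CF        PV=CF/(1+0.051)^t    t·PV
  1        23.75        22.5975        22.5975
  2        23.75        21.5010        43.0020
  3        23.75        20.4576        61.3729
  4        23.75        19.4649        77.8597
  5        23.75        18.5204        92.6019
  6        23.75        17.6217       105.7301
  7        23.75        16.7666       117.3661
  8     1,023.75       687.6575     5,501.2600
  Σ                    824.5872     6,021.7902
Price P = Σ PV = 824.5872.
Macaulay duration = Σ(t·PV) / P = 6,021.7902 / 824.5872 = 7.30279 half-year periods.
In years: 7.30279 / 2 = 3.65140 years.

3.6514 years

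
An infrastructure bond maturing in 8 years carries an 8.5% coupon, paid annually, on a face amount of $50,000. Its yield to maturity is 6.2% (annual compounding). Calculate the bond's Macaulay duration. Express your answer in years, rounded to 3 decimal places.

Periodic yield y = 0.062. Discount each cash flow and weight by its year:
  t   CF        PV=CF/(1+0.062)^t    t·PV
  1     4,250.00     4,001.8832     4,001.8832
  2     4,250.00     3,768.2516     7,536.5033
  3     4,250.00     3,548.2595    10,644.7786
  4     4,250.00     3,341.1107    13,364.4427
  5     4,250.00     3,146.0553    15,730.2763
  6     4,250.00     2,962.3872    17,774.3235
  7     4,250.00     2,789.4419    19,526.0930
  8    54,250.00    33,527.6882   268,221.5053
  Σ                 57,085.0776   356,799.8060
Price P = Σ PV = 57,085.0776.
Macaulay duration = Σ(t·PV) / P = 356,799.8060 / 57,085.0776 = 6.25032 years.

6.250 years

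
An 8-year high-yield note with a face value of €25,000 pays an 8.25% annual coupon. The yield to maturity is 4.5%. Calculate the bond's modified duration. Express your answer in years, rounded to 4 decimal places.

6.0981 years

Periodic yield y = 0.045. First find Macaulay duration:
  t   CF        PV=CF/(1+0.045)^t    t·PV
  1     2,062.50     1,973.6842     1,973.6842
  2     2,062.50     1,888.6930     3,777.3860
  3     2,062.50     1,807.3617     5,422.0852
  4     2,062.50     1,729.5328     6,918.1311
  5     2,062.50     1,655.0553     8,275.2764
  6     2,062.50     1,583.7850     9,502.7098
  7     2,062.50     1,515.5837    10,609.0859
  8    27,062.50    19,029.9475   152,239.5800
  Σ                 31,183.6432   198,717.9386
P = 31,183.6432; Macaulay duration = 198,717.9386 / 31,183.6432 = 6.37251 years.
Modified duration = D_Mac / (1 + y) = 6.37251 / 1.045 = 6.09809 years.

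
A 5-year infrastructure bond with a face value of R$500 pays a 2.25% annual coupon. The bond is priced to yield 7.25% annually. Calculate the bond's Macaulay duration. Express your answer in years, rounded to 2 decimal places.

Periodic yield y = 0.0725. Discount each cash flow and weight by its year:
  t   CF        PV=CF/(1+0.0725)^t    t·PV
  1        11.25        10.4895        10.4895
  2        11.25         9.7804        19.5609
  3        11.25         9.1193        27.3578
  4        11.25         8.5028        34.0113
  5       511.25       360.2855     1,801.4276
  Σ                    398.1776     1,892.8472
Price P = Σ PV = 398.1776.
Macaulay duration = Σ(t·PV) / P = 1,892.8472 / 398.1776 = 4.75378 years.

4.75 years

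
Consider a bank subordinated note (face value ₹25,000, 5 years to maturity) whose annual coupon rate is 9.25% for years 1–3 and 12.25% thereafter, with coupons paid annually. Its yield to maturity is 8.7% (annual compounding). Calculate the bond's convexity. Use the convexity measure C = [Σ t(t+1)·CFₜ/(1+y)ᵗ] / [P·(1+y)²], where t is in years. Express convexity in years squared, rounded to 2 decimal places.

20.27

With y = 0.087:
  t   CF        PV=CF/(1+0.087)^t    t·PV        t(t+1)·PV
  1     2,312.50     2,127.4149     2,127.4149       4,254.8298
  2     2,312.50     1,957.1434     3,914.2869      11,742.8606
  3     2,312.50     1,800.4999     5,401.4998      21,605.9992
  4     3,062.50     2,193.6024     8,774.4098      43,872.0489
  5    28,062.50    18,491.7766    92,458.8830     554,753.2978
  Σ                 26,570.4373   112,676.4943     636,229.0362
P = 26,570.4373.
Convexity = Σ t(t+1)·PV / [P·(1+y)²] = 636,229.0362 / (26,570.4373 × 1.181569) = 20.26542.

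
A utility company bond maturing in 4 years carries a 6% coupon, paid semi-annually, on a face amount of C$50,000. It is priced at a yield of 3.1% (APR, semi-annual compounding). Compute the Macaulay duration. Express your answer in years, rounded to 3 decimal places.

3.638 years

Periodic yield y = 0.0155. Discount each cash flow and weight by its period:
  t   CF        PV=CF/(1+0.0155)^t    t·PV
  1     1,500.00     1,477.1049     1,477.1049
  2     1,500.00     1,454.5592     2,909.1184
  3     1,500.00     1,432.3577     4,297.0730
  4     1,500.00     1,410.4950     5,641.9800
  5     1,500.00     1,388.9660     6,944.8301
  6     1,500.00     1,367.7656     8,206.5939
  7     1,500.00     1,346.8889     9,428.2221
  8    51,500.00    45,537.3556   364,298.8448
  Σ                 55,415.4929   403,203.7671
Price P = Σ PV = 55,415.4929.
Macaulay duration = Σ(t·PV) / P = 403,203.7671 / 55,415.4929 = 7.27601 half-year periods.
In years: 7.27601 / 2 = 3.63801 years.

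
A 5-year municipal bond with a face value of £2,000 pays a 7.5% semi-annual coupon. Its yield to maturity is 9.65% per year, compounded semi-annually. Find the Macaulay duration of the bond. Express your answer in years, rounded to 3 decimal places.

Periodic yield y = 0.04825. Discount each cash flow and weight by its period:
  t   CF        PV=CF/(1+0.04825)^t    t·PV
  1        75.00        71.5478        71.5478
  2        75.00        68.2545       136.5091
  3        75.00        65.1128       195.3385
  4        75.00        62.1158       248.4630
  5        75.00        59.2566       296.2831
  6        75.00        56.5291       339.1746
  7        75.00        53.9271       377.4898
  8        75.00        51.4449       411.5592
  9        75.00        49.0769       441.6924
  10    2,075.00     1,295.2971    12,952.9709
  Σ                  1,832.5627    15,471.0284
Price P = Σ PV = 1,832.5627.
Macaulay duration = Σ(t·PV) / P = 15,471.0284 / 1,832.5627 = 8.44229 half-year periods.
In years: 8.44229 / 2 = 4.22115 years.

4.221 years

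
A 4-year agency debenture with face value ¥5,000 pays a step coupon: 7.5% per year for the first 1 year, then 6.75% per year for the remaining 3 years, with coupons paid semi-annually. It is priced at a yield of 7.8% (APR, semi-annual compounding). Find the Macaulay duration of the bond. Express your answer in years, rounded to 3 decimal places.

Periodic yield y = 0.039. Discount each cash flow and weight by its period:
  t   CF        PV=CF/(1+0.039)^t    t·PV
  1       187.50       180.4620       180.4620
  2       187.50       173.6881       347.3763
  3       168.75       150.4517       451.3551
  4       168.75       144.8043       579.2174
  5       168.75       139.3690       696.8448
  6       168.75       134.1376       804.8255
  7       168.75       129.1026       903.7181
  8     5,168.75     3,805.9331    30,447.4645
  Σ                  4,857.9484    34,411.2638
Price P = Σ PV = 4,857.9484.
Macaulay duration = Σ(t·PV) / P = 34,411.2638 / 4,857.9484 = 7.08350 half-year periods.
In years: 7.08350 / 2 = 3.54175 years.

3.542 years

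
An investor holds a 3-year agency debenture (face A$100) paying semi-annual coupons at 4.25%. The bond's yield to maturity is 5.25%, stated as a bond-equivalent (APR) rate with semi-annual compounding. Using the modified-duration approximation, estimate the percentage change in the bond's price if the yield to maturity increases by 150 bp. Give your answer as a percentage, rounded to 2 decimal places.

Periodic yield y = 0.02625. Modified duration first:
  t   CF        PV=CF/(1+0.02625)^t    t·PV
  1        2.125         2.0706         2.0706
  2        2.125         2.0177         4.0354
  3        2.125         1.9661         5.8982
  4        2.125         1.9158         7.6631
  5        2.125         1.8668         9.3339
  6      102.125        87.4205       524.5227
  Σ                     97.2574       553.5240
P = 97.2574; D_Mac = 5.69133 half-year periods = 2.84566 yrs; D_mod = 2.84566/(1+0.02625) = 2.77288 yrs.
ΔP/P ≈ -D_mod · Δy = -2.77288 × (+0.015) = -0.041593 = -4.1593%.

-4.16%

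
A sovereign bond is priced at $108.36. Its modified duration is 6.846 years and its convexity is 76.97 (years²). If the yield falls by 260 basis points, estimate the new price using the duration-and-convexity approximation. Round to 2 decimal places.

$130.47

Duration effect: -D_mod·Δy = -6.846 × (-0.026) = +0.177996
Convexity effect: ½·C·(Δy)² = 0.5 × 76.97 × (-0.026)² = +0.02601586
ΔP/P ≈ +0.177996 + 0.02601586 = +0.20401186
New price ≈ 108.36 × (1 + 0.20401186) = 130.4667251496.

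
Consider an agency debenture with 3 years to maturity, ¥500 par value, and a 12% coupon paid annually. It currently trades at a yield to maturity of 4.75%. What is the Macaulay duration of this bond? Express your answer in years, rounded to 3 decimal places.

Periodic yield y = 0.0475. Discount each cash flow and weight by its year:
  t   CF        PV=CF/(1+0.0475)^t    t·PV
  1        60.00        57.2792        57.2792
  2        60.00        54.6818       109.3637
  3       560.00       487.2209     1,461.6628
  Σ                    599.1820     1,628.3057
Price P = Σ PV = 599.1820.
Macaulay duration = Σ(t·PV) / P = 1,628.3057 / 599.1820 = 2.71755 years.

2.718 years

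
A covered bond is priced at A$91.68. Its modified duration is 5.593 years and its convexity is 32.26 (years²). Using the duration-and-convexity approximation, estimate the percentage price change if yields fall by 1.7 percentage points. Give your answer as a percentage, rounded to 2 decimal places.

Duration effect: -D_mod·Δy = -5.593 × (-0.017) = +0.095081
Convexity effect: ½·C·(Δy)² = 0.5 × 32.26 × (-0.017)² = +0.00466157
ΔP/P ≈ +0.095081 + 0.00466157 = +0.09974257
= +9.974257%.

+9.97%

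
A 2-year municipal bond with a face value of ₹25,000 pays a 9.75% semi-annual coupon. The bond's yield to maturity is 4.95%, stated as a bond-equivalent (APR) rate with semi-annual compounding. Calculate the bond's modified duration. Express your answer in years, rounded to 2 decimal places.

1.83 years

Periodic yield y = 0.02475. First find Macaulay duration:
  t   CF        PV=CF/(1+0.02475)^t    t·PV
  1     1,218.75     1,189.3145     1,189.3145
  2     1,218.75     1,160.5899     2,321.1797
  3     1,218.75     1,132.5590     3,397.6771
  4    26,218.75    23,776.0812    95,104.3246
  Σ                 27,258.5445   102,012.4959
P = 27,258.5445; Macaulay duration = 102,012.4959 / 27,258.5445 = 3.74240 half-year periods = 1.87120 years.
Modified duration = D_Mac / (1 + y) = 1.87120 / 1.02475 = 1.82601 years.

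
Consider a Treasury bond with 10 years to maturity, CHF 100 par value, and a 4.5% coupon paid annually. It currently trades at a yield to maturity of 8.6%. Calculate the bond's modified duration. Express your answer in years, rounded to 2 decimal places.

7.30 years

Periodic yield y = 0.086. First find Macaulay duration:
  t   CF        PV=CF/(1+0.086)^t    t·PV
  1         4.50         4.1436         4.1436
  2         4.50         3.8155         7.6310
  3         4.50         3.5134        10.5401
  4         4.50         3.2351        12.9406
  5         4.50         2.9790        14.8948
  6         4.50         2.7430        16.4583
  7         4.50         2.5258        17.6808
  8         4.50         2.3258        18.6065
  9         4.50         2.1416        19.2747
  10      104.50        45.7950       457.9500
  Σ                     73.2179       580.1203
P = 73.2179; Macaulay duration = 580.1203 / 73.2179 = 7.92320 years.
Modified duration = D_Mac / (1 + y) = 7.92320 / 1.086 = 7.29576 years.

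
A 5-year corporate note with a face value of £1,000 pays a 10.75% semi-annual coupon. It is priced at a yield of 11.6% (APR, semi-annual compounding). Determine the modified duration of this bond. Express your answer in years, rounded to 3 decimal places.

3.759 years

Periodic yield y = 0.058. First find Macaulay duration:
  t   CF        PV=CF/(1+0.058)^t    t·PV
  1        53.75        50.8034        50.8034
  2        53.75        48.0183        96.0367
  3        53.75        45.3860       136.1579
  4        53.75        42.8979       171.5915
  5        53.75        40.5462       202.7310
  6        53.75        38.3234       229.9406
  7        53.75        36.2225       253.5577
  8        53.75        34.2368       273.8944
  9        53.75        32.3599       291.2393
  10    1,053.75       599.6266     5,996.2663
  Σ                    968.4211     7,702.2187
P = 968.4211; Macaulay duration = 7,702.2187 / 968.4211 = 7.95338 half-year periods = 3.97669 years.
Modified duration = D_Mac / (1 + y) = 3.97669 / 1.058 = 3.75869 years.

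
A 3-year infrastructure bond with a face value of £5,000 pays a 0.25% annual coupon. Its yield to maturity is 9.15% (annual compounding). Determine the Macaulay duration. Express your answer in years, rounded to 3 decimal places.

Periodic yield y = 0.0915. Discount each cash flow and weight by its year:
  t   CF        PV=CF/(1+0.0915)^t    t·PV
  1        12.50        11.4521        11.4521
  2        12.50        10.4921        20.9842
  3     5,012.50     3,854.6342    11,563.9025
  Σ                  3,876.5784    11,596.3388
Price P = Σ PV = 3,876.5784.
Macaulay duration = Σ(t·PV) / P = 11,596.3388 / 3,876.5784 = 2.99139 years.

2.991 years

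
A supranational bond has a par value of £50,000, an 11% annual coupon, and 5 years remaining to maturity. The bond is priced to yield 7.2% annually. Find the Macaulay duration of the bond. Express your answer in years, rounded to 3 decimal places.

Periodic yield y = 0.072. Discount each cash flow and weight by its year:
  t   CF        PV=CF/(1+0.072)^t    t·PV
  1     5,500.00     5,130.5970     5,130.5970
  2     5,500.00     4,786.0047     9,572.0094
  3     5,500.00     4,464.5566    13,393.6698
  4     5,500.00     4,164.6983    16,658.7933
  5    55,500.00    39,202.9778   196,014.8889
  Σ                 57,748.8344   240,769.9583
Price P = Σ PV = 57,748.8344.
Macaulay duration = Σ(t·PV) / P = 240,769.9583 / 57,748.8344 = 4.16926 years.

4.169 years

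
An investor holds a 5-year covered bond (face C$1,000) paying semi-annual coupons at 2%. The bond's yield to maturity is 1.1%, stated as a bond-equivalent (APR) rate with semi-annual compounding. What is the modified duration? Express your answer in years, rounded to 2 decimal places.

Periodic yield y = 0.0055. First find Macaulay duration:
  t   CF        PV=CF/(1+0.0055)^t    t·PV
  1        10.00         9.9453         9.9453
  2        10.00         9.8909        19.7818
  3        10.00         9.8368        29.5104
  4        10.00         9.7830        39.1320
  5        10.00         9.7295        48.6474
  6        10.00         9.6763        58.0576
  7        10.00         9.6233        67.3633
  8        10.00         9.5707        76.5655
  9        10.00         9.5183        85.6651
  10    1,010.00       956.0941     9,560.9407
  Σ                  1,043.6682     9,995.6091
P = 1,043.6682; Macaulay duration = 9,995.6091 / 1,043.6682 = 9.57738 half-year periods = 4.78869 years.
Modified duration = D_Mac / (1 + y) = 4.78869 / 1.0055 = 4.76250 years.

4.76 years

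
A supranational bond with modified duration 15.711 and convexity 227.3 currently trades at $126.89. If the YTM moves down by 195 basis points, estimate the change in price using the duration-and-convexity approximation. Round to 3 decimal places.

Duration effect: -D_mod·Δy = -15.711 × (-0.0195) = +0.3063645
Convexity effect: ½·C·(Δy)² = 0.5 × 227.3 × (-0.0195)² = +0.0432154125
ΔP/P ≈ +0.3063645 + 0.0432154125 = +0.3495799125
ΔP ≈ 126.89 × (+0.3495799125) = +44.358195097125.

+$44.358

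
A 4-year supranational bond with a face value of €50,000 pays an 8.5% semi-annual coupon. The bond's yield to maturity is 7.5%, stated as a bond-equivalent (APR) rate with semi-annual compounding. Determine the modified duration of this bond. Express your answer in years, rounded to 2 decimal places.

3.36 years

Periodic yield y = 0.0375. First find Macaulay duration:
  t   CF        PV=CF/(1+0.0375)^t    t·PV
  1     2,125.00     2,048.1928     2,048.1928
  2     2,125.00     1,974.1617     3,948.3234
  3     2,125.00     1,902.8065     5,708.4194
  4     2,125.00     1,834.0303     7,336.1213
  5     2,125.00     1,767.7401     8,838.7004
  6     2,125.00     1,703.8459    10,223.0751
  7     2,125.00     1,642.2611    11,495.8275
  8    52,125.00    38,827.6606   310,621.2849
  Σ                 51,700.6989   360,219.9448
P = 51,700.6989; Macaulay duration = 360,219.9448 / 51,700.6989 = 6.96741 half-year periods = 3.48370 years.
Modified duration = D_Mac / (1 + y) = 3.48370 / 1.0375 = 3.35779 years.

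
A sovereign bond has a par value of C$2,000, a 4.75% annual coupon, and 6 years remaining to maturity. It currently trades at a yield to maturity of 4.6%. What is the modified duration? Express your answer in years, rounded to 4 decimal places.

5.1266 years

Periodic yield y = 0.046. First find Macaulay duration:
  t   CF        PV=CF/(1+0.046)^t    t·PV
  1        95.00        90.8222        90.8222
  2        95.00        86.8281       173.6562
  3        95.00        83.0096       249.0289
  4        95.00        79.3591       317.4365
  5        95.00        75.8691       379.3457
  6     2,095.00     1,599.5356     9,597.2138
  Σ                  2,015.4238    10,807.5033
P = 2,015.4238; Macaulay duration = 10,807.5033 / 2,015.4238 = 5.36240 years.
Modified duration = D_Mac / (1 + y) = 5.36240 / 1.046 = 5.12657 years.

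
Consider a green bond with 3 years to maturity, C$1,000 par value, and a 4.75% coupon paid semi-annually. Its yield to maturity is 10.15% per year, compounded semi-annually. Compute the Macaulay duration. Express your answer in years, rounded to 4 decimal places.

Periodic yield y = 0.05075. Discount each cash flow and weight by its period:
  t   CF        PV=CF/(1+0.05075)^t    t·PV
  1        23.75        22.6029        22.6029
  2        23.75        21.5112        43.0224
  3        23.75        20.4722        61.4167
  4        23.75        19.4835        77.9338
  5        23.75        18.5424        92.7121
  6     1,023.75       760.6722     4,564.0330
  Σ                    863.2844     4,861.7210
Price P = Σ PV = 863.2844.
Macaulay duration = Σ(t·PV) / P = 4,861.7210 / 863.2844 = 5.63166 half-year periods.
In years: 5.63166 / 2 = 2.81583 years.

2.8158 years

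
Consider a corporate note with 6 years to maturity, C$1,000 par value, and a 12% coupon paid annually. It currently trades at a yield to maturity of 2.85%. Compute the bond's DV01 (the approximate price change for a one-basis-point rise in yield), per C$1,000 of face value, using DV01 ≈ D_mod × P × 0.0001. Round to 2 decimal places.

C$0.71

Periodic yield y = 0.0285.
  t   CF        PV=CF/(1+0.0285)^t    t·PV
  1       120.00       116.6748       116.6748
  2       120.00       113.4417       226.8834
  3       120.00       110.2982       330.8945
  4       120.00       107.2418       428.9672
  5       120.00       104.2701       521.3505
  6     1,120.00       946.2203     5,677.3216
  Σ                  1,498.1468     7,302.0919
P = 1,498.1468; D_Mac = 4.87408 yrs; D_mod = 4.73902 yrs.
DV01 ≈ 4.73902 × 1,498.1468 × 0.0001 = 0.709975.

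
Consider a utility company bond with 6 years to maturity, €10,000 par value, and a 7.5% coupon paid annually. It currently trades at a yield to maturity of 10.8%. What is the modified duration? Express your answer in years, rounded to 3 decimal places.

Periodic yield y = 0.108. First find Macaulay duration:
  t   CF        PV=CF/(1+0.108)^t    t·PV
  1       750.00       676.8953       676.8953
  2       750.00       610.9163     1,221.8327
  3       750.00       551.3685     1,654.1056
  4       750.00       497.6250     1,990.5001
  5       750.00       449.1201     2,245.6003
  6    10,750.00     5,809.9166    34,859.4999
  Σ                  8,595.8419    42,648.4340
P = 8,595.8419; Macaulay duration = 42,648.4340 / 8,595.8419 = 4.96152 years.
Modified duration = D_Mac / (1 + y) = 4.96152 / 1.108 = 4.47791 years.

4.478 years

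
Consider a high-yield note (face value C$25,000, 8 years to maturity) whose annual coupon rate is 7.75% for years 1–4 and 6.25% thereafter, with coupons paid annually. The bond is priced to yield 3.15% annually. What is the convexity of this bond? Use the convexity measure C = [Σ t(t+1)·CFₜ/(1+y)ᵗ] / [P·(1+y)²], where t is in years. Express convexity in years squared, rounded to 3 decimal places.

With y = 0.0315:
  t   CF        PV=CF/(1+0.0315)^t    t·PV        t(t+1)·PV
  1     1,937.50     1,878.3325     1,878.3325       3,756.6651
  2     1,937.50     1,820.9719     3,641.9438      10,925.8315
  3     1,937.50     1,765.3630     5,296.0889      21,184.3557
  4     1,937.50     1,711.4522     6,845.8089      34,229.0446
  5     1,562.50     1,338.0547     6,690.2734      40,141.6407
  6     1,562.50     1,297.1931     7,783.1586      54,482.1105
  7     1,562.50     1,257.5794     8,803.0555      70,424.4440
  8    26,562.50    20,725.9807   165,807.8454   1,492,270.6087
  Σ                 31,794.9275   206,746.5072   1,727,414.7008
P = 31,794.9275.
Convexity = Σ t(t+1)·PV / [P·(1+y)²] = 1,727,414.7008 / (31,794.9275 × 1.063992) = 51.06229.

51.062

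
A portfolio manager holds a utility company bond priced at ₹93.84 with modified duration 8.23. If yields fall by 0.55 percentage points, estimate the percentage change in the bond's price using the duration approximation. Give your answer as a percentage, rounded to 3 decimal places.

Duration approximation: ΔP/P ≈ -D_mod · Δy = -8.23 × (-0.0055) = +0.045265.
As a percentage: +4.5265%.

+4.527%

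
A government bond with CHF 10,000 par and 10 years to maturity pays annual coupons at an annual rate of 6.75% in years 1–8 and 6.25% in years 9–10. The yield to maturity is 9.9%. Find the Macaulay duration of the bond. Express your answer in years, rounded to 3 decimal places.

Periodic yield y = 0.099. Discount each cash flow and weight by its year:
  t   CF        PV=CF/(1+0.099)^t    t·PV
  1       675.00       614.1947       614.1947
  2       675.00       558.8669     1,117.7338
  3       675.00       508.5231     1,525.5693
  4       675.00       462.7144     1,850.8575
  5       675.00       421.0322     2,105.1610
  6       675.00       383.1048     2,298.6289
  7       675.00       348.5940     2,440.1581
  8       675.00       317.1920     2,537.5360
  9       625.00       267.2396     2,405.1562
  10   10,625.00     4,133.8243    41,338.2431
  Σ                  8,015.2861    58,233.2388
Price P = Σ PV = 8,015.2861.
Macaulay duration = Σ(t·PV) / P = 58,233.2388 / 8,015.2861 = 7.26527 years.

7.265 years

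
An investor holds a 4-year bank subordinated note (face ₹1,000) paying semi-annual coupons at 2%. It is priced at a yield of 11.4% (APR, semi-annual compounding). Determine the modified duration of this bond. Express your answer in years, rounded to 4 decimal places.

3.6244 years

Periodic yield y = 0.057. First find Macaulay duration:
  t   CF        PV=CF/(1+0.057)^t    t·PV
  1        10.00         9.4607         9.4607
  2        10.00         8.9506        17.9011
  3        10.00         8.4679        25.4037
  4        10.00         8.0112        32.0450
  5        10.00         7.5792        37.8961
  6        10.00         7.1705        43.0231
  7        10.00         6.7838        47.4868
  8     1,010.00       648.2186     5,185.7486
  Σ                    704.6426     5,398.9652
P = 704.6426; Macaulay duration = 5,398.9652 / 704.6426 = 7.66199 half-year periods = 3.83100 years.
Modified duration = D_Mac / (1 + y) = 3.83100 / 1.057 = 3.62440 years.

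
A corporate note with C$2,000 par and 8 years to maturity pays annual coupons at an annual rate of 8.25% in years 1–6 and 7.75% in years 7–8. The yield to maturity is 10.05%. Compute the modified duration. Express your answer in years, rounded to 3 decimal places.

5.497 years

Periodic yield y = 0.1005. First find Macaulay duration:
  t   CF        PV=CF/(1+0.1005)^t    t·PV
  1       165.00       149.9318       149.9318
  2       165.00       136.2398       272.4795
  3       165.00       123.7980       371.3941
  4       165.00       112.4925       449.9702
  5       165.00       102.2195       511.0974
  6       165.00        92.8846       557.3075
  7       155.00        79.2869       555.0082
  8     2,155.00     1,001.6751     8,013.4012
  Σ                  1,798.5283    10,880.5901
P = 1,798.5283; Macaulay duration = 10,880.5901 / 1,798.5283 = 6.04972 years.
Modified duration = D_Mac / (1 + y) = 6.04972 / 1.1005 = 5.49725 years.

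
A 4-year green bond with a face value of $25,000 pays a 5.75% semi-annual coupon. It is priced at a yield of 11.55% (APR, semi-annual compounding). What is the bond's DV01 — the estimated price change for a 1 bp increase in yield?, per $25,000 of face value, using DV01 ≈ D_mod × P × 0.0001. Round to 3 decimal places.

$6.929

Periodic yield y = 0.05775.
  t   CF        PV=CF/(1+0.05775)^t    t·PV
  1       718.75       679.5084       679.5084
  2       718.75       642.4093     1,284.8185
  3       718.75       607.3356     1,822.0069
  4       718.75       574.1769     2,296.7076
  5       718.75       542.8286     2,714.1428
  6       718.75       513.1917     3,079.1504
  7       718.75       485.1730     3,396.2110
  8    25,718.75    16,412.9099   131,303.2790
  Σ                 20,457.5333   146,575.8246
P = 20,457.5333; D_Mac = 7.16488 half-year periods = 3.58244 yrs; D_mod = 3.38685 yrs.
DV01 ≈ 3.38685 × 20,457.5333 × 0.0001 = 6.928661.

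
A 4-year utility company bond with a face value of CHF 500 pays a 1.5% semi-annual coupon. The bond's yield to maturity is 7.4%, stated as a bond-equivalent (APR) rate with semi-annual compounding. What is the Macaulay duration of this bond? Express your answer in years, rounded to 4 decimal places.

Periodic yield y = 0.037. Discount each cash flow and weight by its period:
  t   CF        PV=CF/(1+0.037)^t    t·PV
  1         3.75         3.6162         3.6162
  2         3.75         3.4872         6.9744
  3         3.75         3.3628        10.0883
  4         3.75         3.2428        12.9711
  5         3.75         3.1271        15.6353
  6         3.75         3.0155        18.0930
  7         3.75         2.9079        20.3553
  8       503.75       376.6908     3,013.5264
  Σ                    399.4502     3,101.2599
Price P = Σ PV = 399.4502.
Macaulay duration = Σ(t·PV) / P = 3,101.2599 / 399.4502 = 7.76382 half-year periods.
In years: 7.76382 / 2 = 3.88191 years.

3.8819 years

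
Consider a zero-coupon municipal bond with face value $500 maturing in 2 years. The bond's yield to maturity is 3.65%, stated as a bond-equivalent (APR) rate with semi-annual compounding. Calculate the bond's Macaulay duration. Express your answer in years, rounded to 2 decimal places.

2.00 years

A zero-coupon bond has a single cash flow at maturity, so its Macaulay duration equals its maturity: 2 years.
(Equivalently: 4 semi-annual periods ÷ 2 = 2 years.)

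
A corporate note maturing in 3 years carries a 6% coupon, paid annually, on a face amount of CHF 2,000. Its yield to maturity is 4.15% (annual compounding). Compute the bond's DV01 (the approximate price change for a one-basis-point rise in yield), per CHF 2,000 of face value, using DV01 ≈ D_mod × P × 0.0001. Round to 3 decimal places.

Periodic yield y = 0.0415.
  t   CF        PV=CF/(1+0.0415)^t    t·PV
  1       120.00       115.2184       115.2184
  2       120.00       110.6274       221.2548
  3     2,120.00     1,876.5409     5,629.6227
  Σ                  2,102.3867     5,966.0960
P = 2,102.3867; D_Mac = 2.83777 yrs; D_mod = 2.72470 yrs.
DV01 ≈ 2.72470 × 2,102.3867 × 0.0001 = 0.572837.

CHF 0.573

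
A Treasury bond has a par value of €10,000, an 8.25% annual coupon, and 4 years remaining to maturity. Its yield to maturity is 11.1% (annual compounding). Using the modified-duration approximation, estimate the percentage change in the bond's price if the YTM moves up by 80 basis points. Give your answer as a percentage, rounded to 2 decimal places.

Periodic yield y = 0.111. Modified duration first:
  t   CF        PV=CF/(1+0.111)^t    t·PV
  1       825.00       742.5743       742.5743
  2       825.00       668.3837     1,336.7673
  3       825.00       601.6055     1,804.8164
  4    10,825.00     7,105.1241    28,420.4965
  Σ                  9,117.6875    32,304.6545
P = 9,117.6875; D_Mac = 3.54308 yrs; D_mod = 3.54308/(1+0.111) = 3.18909 yrs.
ΔP/P ≈ -D_mod · Δy = -3.18909 × (+0.008) = -0.025513 = -2.5513%.

-2.55%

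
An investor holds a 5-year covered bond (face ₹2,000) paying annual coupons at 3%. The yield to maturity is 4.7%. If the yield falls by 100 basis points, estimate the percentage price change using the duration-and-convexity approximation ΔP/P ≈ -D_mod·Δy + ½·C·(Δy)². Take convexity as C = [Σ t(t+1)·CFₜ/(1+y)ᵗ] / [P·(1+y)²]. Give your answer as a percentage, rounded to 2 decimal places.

+4.62%

With y = 0.047:
  t   CF        PV=CF/(1+0.047)^t    t·PV        t(t+1)·PV
  1        60.00        57.3066        57.3066         114.6132
  2        60.00        54.7341       109.4682         328.4045
  3        60.00        52.2771       156.8312         627.3248
  4        60.00        49.9303       199.7214         998.6068
  5     2,060.00     1,637.3209     8,186.6046      49,119.6277
  Σ                  1,851.5690     8,709.9319      51,188.5770
P = 1,851.5690; D_Mac = 4.70408 yrs; D_mod = 4.49291 yrs; C = 25.21969.
Duration effect: -4.49291 × (-0.01) = +0.044929
Convexity effect: 0.5 × 25.21969 × (-0.01)² = +0.0012610
ΔP/P ≈ +0.044929 + 0.0012610 = +0.046190 = +4.6190%.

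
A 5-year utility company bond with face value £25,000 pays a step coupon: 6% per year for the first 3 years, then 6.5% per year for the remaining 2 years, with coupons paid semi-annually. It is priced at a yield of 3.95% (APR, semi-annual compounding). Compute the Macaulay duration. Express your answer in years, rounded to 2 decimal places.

4.42 years

Periodic yield y = 0.01975. Discount each cash flow and weight by its period:
  t   CF        PV=CF/(1+0.01975)^t    t·PV
  1       750.00       735.4744       735.4744
  2       750.00       721.2301     1,442.4602
  3       750.00       707.2617     2,121.7850
  4       750.00       693.5638     2,774.2551
  5       750.00       680.1312     3,400.6560
  6       750.00       666.9588     4,001.7525
  7       812.50       708.5449     4,959.8142
  8       812.50       694.8222     5,558.5772
  9       812.50       681.3652     6,132.2867
  10   25,812.50    21,227.2106   212,272.1062
  Σ                 27,516.5627   243,399.1676
Price P = Σ PV = 27,516.5627.
Macaulay duration = Σ(t·PV) / P = 243,399.1676 / 27,516.5627 = 8.84555 half-year periods.
In years: 8.84555 / 2 = 4.42278 years.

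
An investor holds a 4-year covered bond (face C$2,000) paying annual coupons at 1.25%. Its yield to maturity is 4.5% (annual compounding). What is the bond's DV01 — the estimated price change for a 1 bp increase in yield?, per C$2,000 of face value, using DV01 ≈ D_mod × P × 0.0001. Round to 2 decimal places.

Periodic yield y = 0.045.
  t   CF        PV=CF/(1+0.045)^t    t·PV
  1        25.00        23.9234        23.9234
  2        25.00        22.8932        45.7865
  3        25.00        21.9074        65.7222
  4     2,025.00     1,698.0867     6,792.3469
  Σ                  1,766.8108     6,927.7791
P = 1,766.8108; D_Mac = 3.92106 yrs; D_mod = 3.75221 yrs.
DV01 ≈ 3.75221 × 1,766.8108 × 0.0001 = 0.662945.

C$0.66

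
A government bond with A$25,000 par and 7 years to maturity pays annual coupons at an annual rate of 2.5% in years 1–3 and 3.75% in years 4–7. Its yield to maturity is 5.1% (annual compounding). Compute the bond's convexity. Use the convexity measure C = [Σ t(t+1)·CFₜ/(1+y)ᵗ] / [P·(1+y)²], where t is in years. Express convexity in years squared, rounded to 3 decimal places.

With y = 0.051:
  t   CF        PV=CF/(1+0.051)^t    t·PV        t(t+1)·PV
  1       625.00       594.6717       594.6717       1,189.3435
  2       625.00       565.8152     1,131.6303       3,394.8910
  3       625.00       538.3589     1,615.0766       6,460.3064
  4       937.50       768.3523     3,073.4093      15,367.0466
  5       937.50       731.0679     3,655.3393      21,932.0360
  6       937.50       695.5926     4,173.5559      29,214.8910
  7    25,937.50    18,310.8752   128,176.1262   1,025,409.0093
  Σ                 22,204.7338   142,419.8094   1,102,967.5239
P = 22,204.7338.
Convexity = Σ t(t+1)·PV / [P·(1+y)²] = 1,102,967.5239 / (22,204.7338 × 1.104601) = 44.96884.

44.969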